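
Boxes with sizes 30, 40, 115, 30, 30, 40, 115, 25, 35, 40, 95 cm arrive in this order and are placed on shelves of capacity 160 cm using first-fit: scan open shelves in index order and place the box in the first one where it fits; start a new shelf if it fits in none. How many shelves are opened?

  30 → shelf 1 (new)  [load 30/160]
  40 → shelf 1  [load 70/160]
  115 → shelf 2 (new)  [load 115/160]
  30 → shelf 1  [load 100/160]
  30 → shelf 1  [load 130/160]
  40 → shelf 2  [load 155/160]
  115 → shelf 3 (new)  [load 115/160]
  25 → shelf 1  [load 155/160]
  35 → shelf 3  [load 150/160]
  40 → shelf 4 (new)  [load 40/160]
  95 → shelf 4  [load 135/160]
4 shelves opened.

4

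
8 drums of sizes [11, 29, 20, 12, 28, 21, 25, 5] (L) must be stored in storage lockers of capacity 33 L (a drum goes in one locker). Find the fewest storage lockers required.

Total = 29 + 28 + 25 + 21 + 20 + 12 + 11 + 5 = 151 L.
Lower bound: ⌈151/33⌉ = 5 storage lockers.
A packing using 5 storage lockers:
  locker 1: 29 = 29
  locker 2: 28 + 5 = 33
  locker 3: 25 = 25
  locker 4: 21 + 12 = 33
  locker 5: 20 + 11 = 31
This matches the lower bound, so 5 is optimal.

5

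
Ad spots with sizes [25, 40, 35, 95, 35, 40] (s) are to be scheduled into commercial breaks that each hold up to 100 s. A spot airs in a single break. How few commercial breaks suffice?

Total = 95 + 40 + 40 + 35 + 35 + 25 = 270 s.
Lower bound: ⌈270/100⌉ = 3 commercial breaks.
A packing using 3 commercial breaks:
  break 1: 95 = 95
  break 2: 40 + 40 = 80
  break 3: 35 + 35 + 25 = 95
This matches the lower bound, so 3 is optimal.

3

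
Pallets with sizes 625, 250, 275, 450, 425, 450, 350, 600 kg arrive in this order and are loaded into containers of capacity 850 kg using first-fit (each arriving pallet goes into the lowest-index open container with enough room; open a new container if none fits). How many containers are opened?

  625 → container 1 (new)  [load 625/850]
  250 → container 2 (new)  [load 250/850]
  275 → container 2  [load 525/850]
  450 → container 3 (new)  [load 450/850]
  425 → container 4 (new)  [load 425/850]
  450 → container 5 (new)  [load 450/850]
  350 → container 3  [load 800/850]
  600 → container 6 (new)  [load 600/850]
6 containers opened.

6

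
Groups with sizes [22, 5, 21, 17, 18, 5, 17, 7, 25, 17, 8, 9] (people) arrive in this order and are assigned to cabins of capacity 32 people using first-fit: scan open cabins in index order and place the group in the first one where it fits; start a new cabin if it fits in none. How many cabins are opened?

7

  22 → cabin 1 (new)  [load 22/32]
  5 → cabin 1  [load 27/32]
  21 → cabin 2 (new)  [load 21/32]
  17 → cabin 3 (new)  [load 17/32]
  18 → cabin 4 (new)  [load 18/32]
  5 → cabin 1  [load 32/32]
  17 → cabin 5 (new)  [load 17/32]
  7 → cabin 2  [load 28/32]
  25 → cabin 6 (new)  [load 25/32]
  17 → cabin 7 (new)  [load 17/32]
  8 → cabin 3  [load 25/32]
  9 → cabin 4  [load 27/32]
7 cabins opened.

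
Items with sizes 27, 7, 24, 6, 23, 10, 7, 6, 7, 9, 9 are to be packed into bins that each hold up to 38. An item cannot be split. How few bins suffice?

4

Total = 27 + 24 + 23 + 10 + 9 + 9 + 7 + 7 + 7 + 6 + 6 = 135.
Lower bound: ⌈135/38⌉ = 4 bins.
A packing using 4 bins:
  bin 1: 27 + 10 = 37
  bin 2: 24 + 9 = 33
  bin 3: 23 + 9 + 6 = 38
  bin 4: 7 + 7 + 7 + 6 = 27
This matches the lower bound, so 4 is optimal.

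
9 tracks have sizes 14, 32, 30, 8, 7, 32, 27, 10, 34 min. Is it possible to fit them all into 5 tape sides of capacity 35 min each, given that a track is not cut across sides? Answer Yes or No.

No

Total = 194 min; ⌈194/35⌉ = 6.
At least 6 tape sides are required, but only 5 are allowed.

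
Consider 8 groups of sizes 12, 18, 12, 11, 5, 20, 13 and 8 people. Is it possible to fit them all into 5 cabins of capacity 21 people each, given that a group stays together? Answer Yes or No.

Total = 99 people; ⌈99/21⌉ = 5.
6 groups each exceed half the capacity and cannot share a cabin, forcing at least 6 cabins.
At least 6 cabins are required, but only 5 are allowed.

No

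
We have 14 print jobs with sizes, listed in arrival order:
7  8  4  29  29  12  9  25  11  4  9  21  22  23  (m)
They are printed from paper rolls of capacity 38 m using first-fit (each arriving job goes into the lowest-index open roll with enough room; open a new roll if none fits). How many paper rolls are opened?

  7 → roll 1 (new)  [load 7/38]
  8 → roll 1  [load 15/38]
  4 → roll 1  [load 19/38]
  29 → roll 2 (new)  [load 29/38]
  29 → roll 3 (new)  [load 29/38]
  12 → roll 1  [load 31/38]
  9 → roll 2  [load 38/38]
  25 → roll 4 (new)  [load 25/38]
  11 → roll 4  [load 36/38]
  4 → roll 1  [load 35/38]
  9 → roll 3  [load 38/38]
  21 → roll 5 (new)  [load 21/38]
  22 → roll 6 (new)  [load 22/38]
  23 → roll 7 (new)  [load 23/38]
7 paper rolls opened.

7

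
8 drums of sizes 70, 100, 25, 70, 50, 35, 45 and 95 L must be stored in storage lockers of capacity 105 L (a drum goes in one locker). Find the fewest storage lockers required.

Total = 100 + 95 + 70 + 70 + 50 + 45 + 35 + 25 = 490 L.
Lower bound: ⌈490/105⌉ = 5 storage lockers.
A packing using 5 storage lockers:
  locker 1: 100 = 100
  locker 2: 95 = 95
  locker 3: 70 + 35 = 105
  locker 4: 70 + 25 = 95
  locker 5: 50 + 45 = 95
This matches the lower bound, so 5 is optimal.

5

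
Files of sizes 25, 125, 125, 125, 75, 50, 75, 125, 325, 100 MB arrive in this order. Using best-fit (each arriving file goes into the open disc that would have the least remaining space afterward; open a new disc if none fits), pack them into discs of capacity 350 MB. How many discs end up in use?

  25 → disc 1 (new)  [load 25/350]
  125 → disc 1  [load 150/350]
  125 → disc 1  [load 275/350]
  125 → disc 2 (new)  [load 125/350]
  75 → disc 1  [load 350/350]
  50 → disc 2  [load 175/350]
  75 → disc 2  [load 250/350]
  125 → disc 3 (new)  [load 125/350]
  325 → disc 4 (new)  [load 325/350]
  100 → disc 2  [load 350/350]
4 discs opened.

4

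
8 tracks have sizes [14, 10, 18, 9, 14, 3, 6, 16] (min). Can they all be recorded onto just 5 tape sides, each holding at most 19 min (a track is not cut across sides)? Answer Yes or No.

No

Total = 90 min; ⌈90/19⌉ = 5.
The bound of 5 does not rule out 5, but exhaustive search shows no assignment into 5 tape sides of capacity 19 min exists — the minimum is 6.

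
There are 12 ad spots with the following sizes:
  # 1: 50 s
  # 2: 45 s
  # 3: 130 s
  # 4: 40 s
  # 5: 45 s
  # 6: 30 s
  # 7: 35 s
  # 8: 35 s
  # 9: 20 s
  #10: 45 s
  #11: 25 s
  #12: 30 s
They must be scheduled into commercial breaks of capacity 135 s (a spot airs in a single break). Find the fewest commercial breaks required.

4

Total = 130 + 50 + 45 + 45 + 45 + 40 + 35 + 35 + 30 + 30 + 25 + 20 = 530 s.
Lower bound: ⌈530/135⌉ = 4 commercial breaks.
A packing using 4 commercial breaks:
  break 1: 130 = 130
  break 2: 50 + 45 + 40 = 135
  break 3: 45 + 45 + 25 + 20 = 135
  break 4: 35 + 35 + 30 + 30 = 130
This matches the lower bound, so 4 is optimal.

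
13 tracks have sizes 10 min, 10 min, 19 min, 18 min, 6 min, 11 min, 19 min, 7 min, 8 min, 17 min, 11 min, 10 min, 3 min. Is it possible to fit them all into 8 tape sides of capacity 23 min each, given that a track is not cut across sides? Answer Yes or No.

Yes

A valid assignment using 8 tape sides:
  side 1: 19 + 3 = 22
  side 2: 19 = 19
  side 3: 18 = 18
  side 4: 17 + 6 = 23
  side 5: 11 + 11 = 22
  side 6: 10 + 10 = 20
  side 7: 10 + 8 = 18
  side 8: 7 = 7
Every load is within 23 min, so 8 tape sides suffice.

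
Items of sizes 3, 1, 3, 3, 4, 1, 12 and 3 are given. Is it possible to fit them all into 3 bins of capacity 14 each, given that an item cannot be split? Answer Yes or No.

Yes

A valid assignment using 3 bins:
  bin 1: 12 + 1 + 1 = 14
  bin 2: 4 + 3 + 3 + 3 = 13
  bin 3: 3 = 3
Every load is within 14, so 3 bins suffice.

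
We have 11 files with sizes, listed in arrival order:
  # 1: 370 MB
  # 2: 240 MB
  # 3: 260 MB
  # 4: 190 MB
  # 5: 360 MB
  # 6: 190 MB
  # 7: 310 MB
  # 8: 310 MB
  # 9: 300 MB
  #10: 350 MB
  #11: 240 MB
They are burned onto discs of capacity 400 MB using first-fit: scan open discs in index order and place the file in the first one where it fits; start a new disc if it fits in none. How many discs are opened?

  370 → disc 1 (new)  [load 370/400]
  240 → disc 2 (new)  [load 240/400]
  260 → disc 3 (new)  [load 260/400]
  190 → disc 4 (new)  [load 190/400]
  360 → disc 5 (new)  [load 360/400]
  190 → disc 4  [load 380/400]
  310 → disc 6 (new)  [load 310/400]
  310 → disc 7 (new)  [load 310/400]
  300 → disc 8 (new)  [load 300/400]
  350 → disc 9 (new)  [load 350/400]
  240 → disc 10 (new)  [load 240/400]
10 discs opened.

10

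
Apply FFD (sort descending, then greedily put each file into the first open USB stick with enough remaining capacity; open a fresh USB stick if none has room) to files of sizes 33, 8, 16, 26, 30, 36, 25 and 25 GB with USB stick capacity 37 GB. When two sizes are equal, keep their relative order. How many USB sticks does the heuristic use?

Sorted descending: 36, 33, 30, 26, 25, 25, 16, 8.
  36 → USB stick 1 (new)  [load 36/37]
  33 → USB stick 2 (new)  [load 33/37]
  30 → USB stick 3 (new)  [load 30/37]
  26 → USB stick 4 (new)  [load 26/37]
  25 → USB stick 5 (new)  [load 25/37]
  25 → USB stick 6 (new)  [load 25/37]
  16 → USB stick 7 (new)  [load 16/37]
  8 → USB stick 4  [load 34/37]
7 USB sticks opened.

7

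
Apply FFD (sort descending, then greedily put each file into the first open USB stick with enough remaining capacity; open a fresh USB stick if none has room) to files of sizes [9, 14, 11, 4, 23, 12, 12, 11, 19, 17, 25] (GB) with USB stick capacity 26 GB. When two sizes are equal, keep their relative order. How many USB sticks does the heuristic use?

Sorted descending: 25, 23, 19, 17, 14, 12, 12, 11, 11, 9, 4.
  25 → USB stick 1 (new)  [load 25/26]
  23 → USB stick 2 (new)  [load 23/26]
  19 → USB stick 3 (new)  [load 19/26]
  17 → USB stick 4 (new)  [load 17/26]
  14 → USB stick 5 (new)  [load 14/26]
  12 → USB stick 5  [load 26/26]
  12 → USB stick 6 (new)  [load 12/26]
  11 → USB stick 6  [load 23/26]
  11 → USB stick 7 (new)  [load 11/26]
  9 → USB stick 4  [load 26/26]
  4 → USB stick 3  [load 23/26]
7 USB sticks opened.

7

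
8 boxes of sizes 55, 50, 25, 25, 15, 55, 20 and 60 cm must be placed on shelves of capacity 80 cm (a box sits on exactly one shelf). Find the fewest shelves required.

4

Total = 60 + 55 + 55 + 50 + 25 + 25 + 20 + 15 = 305 cm.
Lower bound: ⌈305/80⌉ = 4 shelves.
A packing using 4 shelves:
  shelf 1: 60 + 20 = 80
  shelf 2: 55 + 25 = 80
  shelf 3: 55 + 25 = 80
  shelf 4: 50 + 15 = 65
This matches the lower bound, so 4 is optimal.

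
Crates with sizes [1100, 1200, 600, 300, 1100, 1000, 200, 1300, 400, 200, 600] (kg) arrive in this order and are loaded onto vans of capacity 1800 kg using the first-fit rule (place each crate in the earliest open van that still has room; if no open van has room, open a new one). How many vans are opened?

  1100 → van 1 (new)  [load 1100/1800]
  1200 → van 2 (new)  [load 1200/1800]
  600 → van 1  [load 1700/1800]
  300 → van 2  [load 1500/1800]
  1100 → van 3 (new)  [load 1100/1800]
  1000 → van 4 (new)  [load 1000/1800]
  200 → van 2  [load 1700/1800]
  1300 → van 5 (new)  [load 1300/1800]
  400 → van 3  [load 1500/1800]
  200 → van 3  [load 1700/1800]
  600 → van 4  [load 1600/1800]
5 vans opened.

5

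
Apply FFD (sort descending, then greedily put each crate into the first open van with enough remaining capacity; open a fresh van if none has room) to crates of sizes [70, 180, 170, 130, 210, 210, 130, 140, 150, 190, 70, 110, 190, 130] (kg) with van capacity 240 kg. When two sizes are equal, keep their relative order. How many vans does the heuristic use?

11

Sorted descending: 210, 210, 190, 190, 180, 170, 150, 140, 130, 130, 130, 110, 70, 70.
  210 → van 1 (new)  [load 210/240]
  210 → van 2 (new)  [load 210/240]
  190 → van 3 (new)  [load 190/240]
  190 → van 4 (new)  [load 190/240]
  180 → van 5 (new)  [load 180/240]
  170 → van 6 (new)  [load 170/240]
  150 → van 7 (new)  [load 150/240]
  140 → van 8 (new)  [load 140/240]
  130 → van 9 (new)  [load 130/240]
  130 → van 10 (new)  [load 130/240]
  130 → van 11 (new)  [load 130/240]
  110 → van 9  [load 240/240]
  70 → van 6  [load 240/240]
  70 → van 7  [load 220/240]
11 vans opened.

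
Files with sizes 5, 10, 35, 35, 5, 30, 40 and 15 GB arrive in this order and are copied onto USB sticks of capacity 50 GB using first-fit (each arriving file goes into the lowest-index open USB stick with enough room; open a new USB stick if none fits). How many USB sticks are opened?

  5 → USB stick 1 (new)  [load 5/50]
  10 → USB stick 1  [load 15/50]
  35 → USB stick 1  [load 50/50]
  35 → USB stick 2 (new)  [load 35/50]
  5 → USB stick 2  [load 40/50]
  30 → USB stick 3 (new)  [load 30/50]
  40 → USB stick 4 (new)  [load 40/50]
  15 → USB stick 3  [load 45/50]
4 USB sticks opened.

4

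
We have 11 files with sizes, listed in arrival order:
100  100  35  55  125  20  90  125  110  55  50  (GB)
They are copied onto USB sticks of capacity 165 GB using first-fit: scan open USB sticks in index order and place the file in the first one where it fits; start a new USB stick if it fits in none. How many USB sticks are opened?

  100 → USB stick 1 (new)  [load 100/165]
  100 → USB stick 2 (new)  [load 100/165]
  35 → USB stick 1  [load 135/165]
  55 → USB stick 2  [load 155/165]
  125 → USB stick 3 (new)  [load 125/165]
  20 → USB stick 1  [load 155/165]
  90 → USB stick 4 (new)  [load 90/165]
  125 → USB stick 5 (new)  [load 125/165]
  110 → USB stick 6 (new)  [load 110/165]
  55 → USB stick 4  [load 145/165]
  50 → USB stick 6  [load 160/165]
6 USB sticks opened.

6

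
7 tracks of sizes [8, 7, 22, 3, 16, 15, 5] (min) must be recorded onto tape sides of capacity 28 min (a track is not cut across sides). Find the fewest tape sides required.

Total = 22 + 16 + 15 + 8 + 7 + 5 + 3 = 76 min.
Lower bound: ⌈76/28⌉ = 3 tape sides.
A packing using 3 tape sides:
  side 1: 22 + 5 = 27
  side 2: 16 + 8 + 3 = 27
  side 3: 15 + 7 = 22
This matches the lower bound, so 3 is optimal.

3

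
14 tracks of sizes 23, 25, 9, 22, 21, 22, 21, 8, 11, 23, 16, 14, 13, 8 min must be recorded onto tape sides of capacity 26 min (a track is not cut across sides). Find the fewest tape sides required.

Total = 25 + 23 + 23 + 22 + 22 + 21 + 21 + 16 + 14 + 13 + 11 + 9 + 8 + 8 = 236 min.
Lower bound: ⌈236/26⌉ = 10 tape sides.
A packing using 11 tape sides:
  side 1: 25 = 25
  side 2: 23 = 23
  side 3: 23 = 23
  side 4: 22 = 22
  side 5: 22 = 22
  side 6: 21 = 21
  side 7: 21 = 21
  side 8: 16 + 9 = 25
  side 9: 14 + 11 = 25
  side 10: 13 + 8 = 21
  side 11: 8 = 8
No arrangement into 10 tape sides stays within capacity, so 11 is optimal.

11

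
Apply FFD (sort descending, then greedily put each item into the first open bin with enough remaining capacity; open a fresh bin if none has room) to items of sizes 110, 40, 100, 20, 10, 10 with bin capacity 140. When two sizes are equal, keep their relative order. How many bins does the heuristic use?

Sorted descending: 110, 100, 40, 20, 10, 10.
  110 → bin 1 (new)  [load 110/140]
  100 → bin 2 (new)  [load 100/140]
  40 → bin 2  [load 140/140]
  20 → bin 1  [load 130/140]
  10 → bin 1  [load 140/140]
  10 → bin 3 (new)  [load 10/140]
3 bins opened.

3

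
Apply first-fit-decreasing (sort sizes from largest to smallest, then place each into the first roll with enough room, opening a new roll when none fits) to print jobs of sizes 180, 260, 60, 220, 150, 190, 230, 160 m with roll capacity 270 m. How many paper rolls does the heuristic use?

Sorted descending: 260, 230, 220, 190, 180, 160, 150, 60.
  260 → roll 1 (new)  [load 260/270]
  230 → roll 2 (new)  [load 230/270]
  220 → roll 3 (new)  [load 220/270]
  190 → roll 4 (new)  [load 190/270]
  180 → roll 5 (new)  [load 180/270]
  160 → roll 6 (new)  [load 160/270]
  150 → roll 7 (new)  [load 150/270]
  60 → roll 4  [load 250/270]
7 paper rolls opened.

7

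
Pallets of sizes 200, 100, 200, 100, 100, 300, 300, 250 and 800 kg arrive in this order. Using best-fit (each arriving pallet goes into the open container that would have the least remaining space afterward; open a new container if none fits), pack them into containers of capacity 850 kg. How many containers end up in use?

3

  200 → container 1 (new)  [load 200/850]
  100 → container 1  [load 300/850]
  200 → container 1  [load 500/850]
  100 → container 1  [load 600/850]
  100 → container 1  [load 700/850]
  300 → container 2 (new)  [load 300/850]
  300 → container 2  [load 600/850]
  250 → container 2  [load 850/850]
  800 → container 3 (new)  [load 800/850]
3 containers opened.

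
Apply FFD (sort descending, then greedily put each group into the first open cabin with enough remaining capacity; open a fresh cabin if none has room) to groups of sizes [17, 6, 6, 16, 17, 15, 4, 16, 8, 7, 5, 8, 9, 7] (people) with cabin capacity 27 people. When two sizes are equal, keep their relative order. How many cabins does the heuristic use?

Sorted descending: 17, 17, 16, 16, 15, 9, 8, 8, 7, 7, 6, 6, 5, 4.
  17 → cabin 1 (new)  [load 17/27]
  17 → cabin 2 (new)  [load 17/27]
  16 → cabin 3 (new)  [load 16/27]
  16 → cabin 4 (new)  [load 16/27]
  15 → cabin 5 (new)  [load 15/27]
  9 → cabin 1  [load 26/27]
  8 → cabin 2  [load 25/27]
  8 → cabin 3  [load 24/27]
  7 → cabin 4  [load 23/27]
  7 → cabin 5  [load 22/27]
  6 → cabin 6 (new)  [load 6/27]
  6 → cabin 6  [load 12/27]
  5 → cabin 5  [load 27/27]
  4 → cabin 4  [load 27/27]
6 cabins opened.

6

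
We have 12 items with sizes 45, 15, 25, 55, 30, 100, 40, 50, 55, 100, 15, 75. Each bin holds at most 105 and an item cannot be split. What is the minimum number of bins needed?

Total = 100 + 100 + 75 + 55 + 55 + 50 + 45 + 40 + 30 + 25 + 15 + 15 = 605.
Lower bound: ⌈605/105⌉ = 6 bins.
A packing using 6 bins:
  bin 1: 100 = 100
  bin 2: 100 = 100
  bin 3: 75 + 30 = 105
  bin 4: 55 + 50 = 105
  bin 5: 55 + 45 = 100
  bin 6: 40 + 25 + 15 + 15 = 95
This matches the lower bound, so 6 is optimal.

6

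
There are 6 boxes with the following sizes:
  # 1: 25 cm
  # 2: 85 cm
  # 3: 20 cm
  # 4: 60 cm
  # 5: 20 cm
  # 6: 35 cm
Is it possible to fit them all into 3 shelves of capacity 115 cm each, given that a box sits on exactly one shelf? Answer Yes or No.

Yes

A valid assignment using 3 shelves:
  shelf 1: 85 + 25 = 110
  shelf 2: 60 + 35 + 20 = 115
  shelf 3: 20 = 20
Every load is within 115 cm, so 3 shelves suffice.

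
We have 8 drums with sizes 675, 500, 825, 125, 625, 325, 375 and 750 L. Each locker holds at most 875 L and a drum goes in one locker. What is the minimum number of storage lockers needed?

6

Total = 825 + 750 + 675 + 625 + 500 + 375 + 325 + 125 = 4200 L.
Lower bound: ⌈4200/875⌉ = 5 storage lockers.
A packing using 6 storage lockers:
  locker 1: 825 = 825
  locker 2: 750 + 125 = 875
  locker 3: 675 = 675
  locker 4: 625 = 625
  locker 5: 500 + 375 = 875
  locker 6: 325 = 325
No arrangement into 5 storage lockers stays within capacity, so 6 is optimal.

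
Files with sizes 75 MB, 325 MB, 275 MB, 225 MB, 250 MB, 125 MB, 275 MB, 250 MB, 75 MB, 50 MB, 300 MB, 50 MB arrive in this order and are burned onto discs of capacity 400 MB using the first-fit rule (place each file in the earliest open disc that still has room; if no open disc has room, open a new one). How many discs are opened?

7

  75 → disc 1 (new)  [load 75/400]
  325 → disc 1  [load 400/400]
  275 → disc 2 (new)  [load 275/400]
  225 → disc 3 (new)  [load 225/400]
  250 → disc 4 (new)  [load 250/400]
  125 → disc 2  [load 400/400]
  275 → disc 5 (new)  [load 275/400]
  250 → disc 6 (new)  [load 250/400]
  75 → disc 3  [load 300/400]
  50 → disc 3  [load 350/400]
  300 → disc 7 (new)  [load 300/400]
  50 → disc 3  [load 400/400]
7 discs opened.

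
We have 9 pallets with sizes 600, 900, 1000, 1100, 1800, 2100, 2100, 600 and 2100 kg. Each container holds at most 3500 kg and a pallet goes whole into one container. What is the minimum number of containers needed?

Total = 2100 + 2100 + 2100 + 1800 + 1100 + 1000 + 900 + 600 + 600 = 12300 kg.
Lower bound: ⌈12300/3500⌉ = 4 containers.
A packing using 4 containers:
  container 1: 2100 + 1100 = 3200
  container 2: 2100 + 1000 = 3100
  container 3: 2100 + 900 = 3000
  container 4: 1800 + 600 + 600 = 3000
This matches the lower bound, so 4 is optimal.

4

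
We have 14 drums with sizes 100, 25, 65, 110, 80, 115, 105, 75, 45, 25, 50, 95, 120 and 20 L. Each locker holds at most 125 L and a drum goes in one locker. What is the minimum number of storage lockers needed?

Total = 120 + 115 + 110 + 105 + 100 + 95 + 80 + 75 + 65 + 50 + 45 + 25 + 25 + 20 = 1030 L.
Lower bound: ⌈1030/125⌉ = 9 storage lockers.
A packing using 9 storage lockers:
  locker 1: 120 = 120
  locker 2: 115 = 115
  locker 3: 110 = 110
  locker 4: 105 + 20 = 125
  locker 5: 100 + 25 = 125
  locker 6: 95 + 25 = 120
  locker 7: 80 + 45 = 125
  locker 8: 75 + 50 = 125
  locker 9: 65 = 65
This matches the lower bound, so 9 is optimal.

9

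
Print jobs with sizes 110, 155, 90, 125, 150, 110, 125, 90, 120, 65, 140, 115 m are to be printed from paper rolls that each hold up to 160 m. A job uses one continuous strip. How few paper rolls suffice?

11

Total = 155 + 150 + 140 + 125 + 125 + 120 + 115 + 110 + 110 + 90 + 90 + 65 = 1395 m.
Lower bound: ⌈1395/160⌉ = 9 paper rolls.
Also, 11 print jobs each exceed 80 m, and no two of those can share a roll, so at least 11 paper rolls are needed.
A packing using 11 paper rolls:
  roll 1: 155 = 155
  roll 2: 150 = 150
  roll 3: 140 = 140
  roll 4: 125 = 125
  roll 5: 125 = 125
  roll 6: 120 = 120
  roll 7: 115 = 115
  roll 8: 110 = 110
  roll 9: 110 = 110
  roll 10: 90 + 65 = 155
  roll 11: 90 = 90
This matches the lower bound, so 11 is optimal.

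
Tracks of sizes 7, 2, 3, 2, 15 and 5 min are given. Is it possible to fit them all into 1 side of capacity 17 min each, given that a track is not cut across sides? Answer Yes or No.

Total = 34 min; ⌈34/17⌉ = 2.
At least 2 tape sides are required, but only 1 is allowed.

No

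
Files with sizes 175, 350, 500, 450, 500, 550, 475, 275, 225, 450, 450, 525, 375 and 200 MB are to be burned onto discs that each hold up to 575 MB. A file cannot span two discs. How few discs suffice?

Total = 550 + 525 + 500 + 500 + 475 + 450 + 450 + 450 + 375 + 350 + 275 + 225 + 200 + 175 = 5500 MB.
Lower bound: ⌈5500/575⌉ = 10 discs.
A packing using 11 discs:
  disc 1: 550 = 550
  disc 2: 525 = 525
  disc 3: 500 = 500
  disc 4: 500 = 500
  disc 5: 475 = 475
  disc 6: 450 = 450
  disc 7: 450 = 450
  disc 8: 450 = 450
  disc 9: 375 + 200 = 575
  disc 10: 350 + 225 = 575
  disc 11: 275 + 175 = 450
No arrangement into 10 discs stays within capacity, so 11 is optimal.

11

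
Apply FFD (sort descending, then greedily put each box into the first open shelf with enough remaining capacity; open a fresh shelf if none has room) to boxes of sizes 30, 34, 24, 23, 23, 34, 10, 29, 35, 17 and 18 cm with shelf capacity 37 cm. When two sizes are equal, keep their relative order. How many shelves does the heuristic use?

Sorted descending: 35, 34, 34, 30, 29, 24, 23, 23, 18, 17, 10.
  35 → shelf 1 (new)  [load 35/37]
  34 → shelf 2 (new)  [load 34/37]
  34 → shelf 3 (new)  [load 34/37]
  30 → shelf 4 (new)  [load 30/37]
  29 → shelf 5 (new)  [load 29/37]
  24 → shelf 6 (new)  [load 24/37]
  23 → shelf 7 (new)  [load 23/37]
  23 → shelf 8 (new)  [load 23/37]
  18 → shelf 9 (new)  [load 18/37]
  17 → shelf 9  [load 35/37]
  10 → shelf 6  [load 34/37]
9 shelves opened.

9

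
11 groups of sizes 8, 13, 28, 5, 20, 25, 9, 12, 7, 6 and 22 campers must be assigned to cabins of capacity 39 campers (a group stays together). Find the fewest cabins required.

4

Total = 28 + 25 + 22 + 20 + 13 + 12 + 9 + 8 + 7 + 6 + 5 = 155 campers.
Lower bound: ⌈155/39⌉ = 4 cabins.
A packing using 4 cabins:
  cabin 1: 28 + 6 + 5 = 39
  cabin 2: 25 + 13 = 38
  cabin 3: 22 + 9 + 8 = 39
  cabin 4: 20 + 12 + 7 = 39
This matches the lower bound, so 4 is optimal.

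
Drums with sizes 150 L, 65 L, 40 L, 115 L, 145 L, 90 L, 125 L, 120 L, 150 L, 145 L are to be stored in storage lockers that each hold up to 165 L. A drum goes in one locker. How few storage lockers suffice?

Total = 150 + 150 + 145 + 145 + 125 + 120 + 115 + 90 + 65 + 40 = 1145 L.
Lower bound: ⌈1145/165⌉ = 7 storage lockers.
Also, 8 drums each exceed 165/2 L, and no two of those can share a locker, so at least 8 storage lockers are needed.
A packing using 8 storage lockers:
  locker 1: 150 = 150
  locker 2: 150 = 150
  locker 3: 145 = 145
  locker 4: 145 = 145
  locker 5: 125 + 40 = 165
  locker 6: 120 = 120
  locker 7: 115 = 115
  locker 8: 90 + 65 = 155
This matches the lower bound, so 8 is optimal.

8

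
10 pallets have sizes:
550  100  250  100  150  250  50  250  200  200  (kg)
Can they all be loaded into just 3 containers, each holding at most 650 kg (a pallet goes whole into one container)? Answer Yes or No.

Total = 2100 kg; ⌈2100/650⌉ = 4.
At least 4 containers are required, but only 3 are allowed.

No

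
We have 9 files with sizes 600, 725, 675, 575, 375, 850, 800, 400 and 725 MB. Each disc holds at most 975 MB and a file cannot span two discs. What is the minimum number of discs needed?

7

Total = 850 + 800 + 725 + 725 + 675 + 600 + 575 + 400 + 375 = 5725 MB.
Lower bound: ⌈5725/975⌉ = 6 discs.
Also, 7 files each exceed 975/2 MB, and no two of those can share a disc, so at least 7 discs are needed.
A packing using 7 discs:
  disc 1: 850 = 850
  disc 2: 800 = 800
  disc 3: 725 = 725
  disc 4: 725 = 725
  disc 5: 675 = 675
  disc 6: 600 + 375 = 975
  disc 7: 575 + 400 = 975
This matches the lower bound, so 7 is optimal.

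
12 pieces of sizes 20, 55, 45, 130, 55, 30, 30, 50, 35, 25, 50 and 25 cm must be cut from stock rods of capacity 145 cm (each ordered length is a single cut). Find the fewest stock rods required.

Total = 130 + 55 + 55 + 50 + 50 + 45 + 35 + 30 + 30 + 25 + 25 + 20 = 550 cm.
Lower bound: ⌈550/145⌉ = 4 stock rods.
A packing using 4 stock rods:
  stock rod 1: 130 = 130
  stock rod 2: 55 + 55 + 35 = 145
  stock rod 3: 50 + 50 + 45 = 145
  stock rod 4: 30 + 30 + 25 + 25 + 20 = 130
This matches the lower bound, so 4 is optimal.

4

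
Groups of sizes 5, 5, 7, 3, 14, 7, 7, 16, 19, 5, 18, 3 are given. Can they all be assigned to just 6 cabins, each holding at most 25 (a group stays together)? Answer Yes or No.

Yes

A valid assignment using 5 cabins:
  cabin 1: 19 + 5 = 24
  cabin 2: 18 + 7 = 25
  cabin 3: 16 + 7 = 23
  cabin 4: 14 + 7 + 3 = 24
  cabin 5: 5 + 5 + 3 = 13
That uses only 5 ≤ 6, so 6 cabins are enough.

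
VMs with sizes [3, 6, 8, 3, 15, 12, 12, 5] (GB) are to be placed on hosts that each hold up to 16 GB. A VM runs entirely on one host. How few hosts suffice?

5

Total = 15 + 12 + 12 + 8 + 6 + 5 + 3 + 3 = 64 GB.
Lower bound: ⌈64/16⌉ = 4 hosts.
A packing using 5 hosts:
  host 1: 15 = 15
  host 2: 12 + 3 = 15
  host 3: 12 + 3 = 15
  host 4: 8 + 6 = 14
  host 5: 5 = 5
No arrangement into 4 hosts stays within capacity, so 5 is optimal.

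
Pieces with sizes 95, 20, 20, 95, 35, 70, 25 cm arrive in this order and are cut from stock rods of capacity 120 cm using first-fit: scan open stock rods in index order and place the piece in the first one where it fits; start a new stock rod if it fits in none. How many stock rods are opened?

  95 → stock rod 1 (new)  [load 95/120]
  20 → stock rod 1  [load 115/120]
  20 → stock rod 2 (new)  [load 20/120]
  95 → stock rod 2  [load 115/120]
  35 → stock rod 3 (new)  [load 35/120]
  70 → stock rod 3  [load 105/120]
  25 → stock rod 4 (new)  [load 25/120]
4 stock rods opened.

4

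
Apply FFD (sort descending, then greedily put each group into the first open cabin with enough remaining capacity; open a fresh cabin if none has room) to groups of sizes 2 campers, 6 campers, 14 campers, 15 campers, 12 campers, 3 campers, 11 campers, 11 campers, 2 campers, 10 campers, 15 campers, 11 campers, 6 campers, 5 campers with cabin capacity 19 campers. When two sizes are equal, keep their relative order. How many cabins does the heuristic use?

Sorted descending: 15, 15, 14, 12, 11, 11, 11, 10, 6, 6, 5, 3, 2, 2.
  15 → cabin 1 (new)  [load 15/19]
  15 → cabin 2 (new)  [load 15/19]
  14 → cabin 3 (new)  [load 14/19]
  12 → cabin 4 (new)  [load 12/19]
  11 → cabin 5 (new)  [load 11/19]
  11 → cabin 6 (new)  [load 11/19]
  11 → cabin 7 (new)  [load 11/19]
  10 → cabin 8 (new)  [load 10/19]
  6 → cabin 4  [load 18/19]
  6 → cabin 5  [load 17/19]
  5 → cabin 3  [load 19/19]
  3 → cabin 1  [load 18/19]
  2 → cabin 2  [load 17/19]
  2 → cabin 2  [load 19/19]
8 cabins opened.

8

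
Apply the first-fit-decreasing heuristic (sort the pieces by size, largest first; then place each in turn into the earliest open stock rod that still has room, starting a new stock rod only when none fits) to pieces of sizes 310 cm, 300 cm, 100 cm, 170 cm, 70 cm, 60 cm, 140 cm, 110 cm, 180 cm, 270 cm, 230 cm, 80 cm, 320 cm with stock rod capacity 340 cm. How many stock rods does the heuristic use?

Sorted descending: 320, 310, 300, 270, 230, 180, 170, 140, 110, 100, 80, 70, 60.
  320 → stock rod 1 (new)  [load 320/340]
  310 → stock rod 2 (new)  [load 310/340]
  300 → stock rod 3 (new)  [load 300/340]
  270 → stock rod 4 (new)  [load 270/340]
  230 → stock rod 5 (new)  [load 230/340]
  180 → stock rod 6 (new)  [load 180/340]
  170 → stock rod 7 (new)  [load 170/340]
  140 → stock rod 6  [load 320/340]
  110 → stock rod 5  [load 340/340]
  100 → stock rod 7  [load 270/340]
  80 → stock rod 8 (new)  [load 80/340]
  70 → stock rod 4  [load 340/340]
  60 → stock rod 7  [load 330/340]
8 stock rods opened.

8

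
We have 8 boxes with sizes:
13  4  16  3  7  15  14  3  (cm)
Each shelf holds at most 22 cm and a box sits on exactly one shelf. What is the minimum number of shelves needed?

Total = 16 + 15 + 14 + 13 + 7 + 4 + 3 + 3 = 75 cm.
Lower bound: ⌈75/22⌉ = 4 shelves.
A packing using 4 shelves:
  shelf 1: 16 + 4 = 20
  shelf 2: 15 + 7 = 22
  shelf 3: 14 + 3 + 3 = 20
  shelf 4: 13 = 13
This matches the lower bound, so 4 is optimal.

4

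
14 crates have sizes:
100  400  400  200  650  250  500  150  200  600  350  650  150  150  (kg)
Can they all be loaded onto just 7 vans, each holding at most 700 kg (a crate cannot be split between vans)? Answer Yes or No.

A valid assignment using 7 vans:
  van 1: 650 = 650
  van 2: 650 = 650
  van 3: 600 + 100 = 700
  van 4: 500 + 200 = 700
  van 5: 400 + 250 = 650
  van 6: 400 + 150 + 150 = 700
  van 7: 350 + 200 + 150 = 700
Every load is within 700 kg, so 7 vans suffice.

Yes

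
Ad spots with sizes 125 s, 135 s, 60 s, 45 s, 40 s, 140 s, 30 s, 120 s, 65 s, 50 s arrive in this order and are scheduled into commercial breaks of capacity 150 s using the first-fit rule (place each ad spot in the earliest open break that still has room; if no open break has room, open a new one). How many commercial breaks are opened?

6

  125 → break 1 (new)  [load 125/150]
  135 → break 2 (new)  [load 135/150]
  60 → break 3 (new)  [load 60/150]
  45 → break 3  [load 105/150]
  40 → break 3  [load 145/150]
  140 → break 4 (new)  [load 140/150]
  30 → break 5 (new)  [load 30/150]
  120 → break 5  [load 150/150]
  65 → break 6 (new)  [load 65/150]
  50 → break 6  [load 115/150]
6 commercial breaks opened.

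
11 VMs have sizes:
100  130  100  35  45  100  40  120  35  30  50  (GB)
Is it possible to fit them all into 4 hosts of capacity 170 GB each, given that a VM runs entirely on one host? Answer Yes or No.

Total = 785 GB; ⌈785/170⌉ = 5.
At least 5 hosts are required, but only 4 are allowed.

No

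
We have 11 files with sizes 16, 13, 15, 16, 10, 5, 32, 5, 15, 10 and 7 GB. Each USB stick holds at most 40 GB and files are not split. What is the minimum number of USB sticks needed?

Total = 32 + 16 + 16 + 15 + 15 + 13 + 10 + 10 + 7 + 5 + 5 = 144 GB.
Lower bound: ⌈144/40⌉ = 4 USB sticks.
A packing using 4 USB sticks:
  USB stick 1: 32 + 7 = 39
  USB stick 2: 16 + 16 + 5 = 37
  USB stick 3: 15 + 15 + 10 = 40
  USB stick 4: 13 + 10 + 5 = 28
This matches the lower bound, so 4 is optimal.

4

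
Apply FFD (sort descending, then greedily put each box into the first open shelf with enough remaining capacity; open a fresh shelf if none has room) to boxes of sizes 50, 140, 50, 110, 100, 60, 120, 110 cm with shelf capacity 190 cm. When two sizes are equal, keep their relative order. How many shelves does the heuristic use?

Sorted descending: 140, 120, 110, 110, 100, 60, 50, 50.
  140 → shelf 1 (new)  [load 140/190]
  120 → shelf 2 (new)  [load 120/190]
  110 → shelf 3 (new)  [load 110/190]
  110 → shelf 4 (new)  [load 110/190]
  100 → shelf 5 (new)  [load 100/190]
  60 → shelf 2  [load 180/190]
  50 → shelf 1  [load 190/190]
  50 → shelf 3  [load 160/190]
5 shelves opened.

5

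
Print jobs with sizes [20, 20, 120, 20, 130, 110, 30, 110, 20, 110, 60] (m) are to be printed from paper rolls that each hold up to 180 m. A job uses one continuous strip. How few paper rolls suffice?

5

Total = 130 + 120 + 110 + 110 + 110 + 60 + 30 + 20 + 20 + 20 + 20 = 750 m.
Lower bound: ⌈750/180⌉ = 5 paper rolls.
A packing using 5 paper rolls:
  roll 1: 130 + 30 + 20 = 180
  roll 2: 120 + 60 = 180
  roll 3: 110 + 20 + 20 + 20 = 170
  roll 4: 110 = 110
  roll 5: 110 = 110
This matches the lower bound, so 5 is optimal.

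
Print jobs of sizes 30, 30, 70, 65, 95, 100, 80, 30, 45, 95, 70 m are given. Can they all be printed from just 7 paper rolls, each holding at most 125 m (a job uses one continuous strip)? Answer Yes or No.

A valid assignment using 7 paper rolls:
  roll 1: 100 = 100
  roll 2: 95 + 30 = 125
  roll 3: 95 + 30 = 125
  roll 4: 80 + 45 = 125
  roll 5: 70 + 30 = 100
  roll 6: 70 = 70
  roll 7: 65 = 65
Every load is within 125 m, so 7 paper rolls suffice.

Yes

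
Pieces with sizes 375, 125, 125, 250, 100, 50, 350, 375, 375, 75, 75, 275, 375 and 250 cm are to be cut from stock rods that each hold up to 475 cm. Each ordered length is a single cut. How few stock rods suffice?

Total = 375 + 375 + 375 + 375 + 350 + 275 + 250 + 250 + 125 + 125 + 100 + 75 + 75 + 50 = 3175 cm.
Lower bound: ⌈3175/475⌉ = 7 stock rods.
Also, 8 pieces each exceed 475/2 cm, and no two of those can share a stock rod, so at least 8 stock rods are needed.
A packing using 8 stock rods:
  stock rod 1: 375 + 100 = 475
  stock rod 2: 375 + 75 = 450
  stock rod 3: 375 + 75 = 450
  stock rod 4: 375 + 50 = 425
  stock rod 5: 350 + 125 = 475
  stock rod 6: 275 + 125 = 400
  stock rod 7: 250 = 250
  stock rod 8: 250 = 250
This matches the lower bound, so 8 is optimal.

8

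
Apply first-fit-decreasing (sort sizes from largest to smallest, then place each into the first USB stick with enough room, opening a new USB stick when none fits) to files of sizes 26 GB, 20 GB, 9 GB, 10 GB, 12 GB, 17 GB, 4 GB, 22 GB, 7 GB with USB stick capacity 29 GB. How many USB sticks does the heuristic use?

Sorted descending: 26, 22, 20, 17, 12, 10, 9, 7, 4.
  26 → USB stick 1 (new)  [load 26/29]
  22 → USB stick 2 (new)  [load 22/29]
  20 → USB stick 3 (new)  [load 20/29]
  17 → USB stick 4 (new)  [load 17/29]
  12 → USB stick 4  [load 29/29]
  10 → USB stick 5 (new)  [load 10/29]
  9 → USB stick 3  [load 29/29]
  7 → USB stick 2  [load 29/29]
  4 → USB stick 5  [load 14/29]
5 USB sticks opened.

5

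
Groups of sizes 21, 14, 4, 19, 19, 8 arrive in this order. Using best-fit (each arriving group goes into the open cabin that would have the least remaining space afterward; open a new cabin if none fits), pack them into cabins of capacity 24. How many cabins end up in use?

  21 → cabin 1 (new)  [load 21/24]
  14 → cabin 2 (new)  [load 14/24]
  4 → cabin 2  [load 18/24]
  19 → cabin 3 (new)  [load 19/24]
  19 → cabin 4 (new)  [load 19/24]
  8 → cabin 5 (new)  [load 8/24]
5 cabins opened.

5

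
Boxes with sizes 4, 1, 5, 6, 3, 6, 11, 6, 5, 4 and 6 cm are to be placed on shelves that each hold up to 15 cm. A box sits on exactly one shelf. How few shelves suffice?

Total = 11 + 6 + 6 + 6 + 6 + 5 + 5 + 4 + 4 + 3 + 1 = 57 cm.
Lower bound: ⌈57/15⌉ = 4 shelves.
A packing using 4 shelves:
  shelf 1: 11 + 4 = 15
  shelf 2: 6 + 6 + 3 = 15
  shelf 3: 6 + 6 + 1 = 13
  shelf 4: 5 + 5 + 4 = 14
This matches the lower bound, so 4 is optimal.

4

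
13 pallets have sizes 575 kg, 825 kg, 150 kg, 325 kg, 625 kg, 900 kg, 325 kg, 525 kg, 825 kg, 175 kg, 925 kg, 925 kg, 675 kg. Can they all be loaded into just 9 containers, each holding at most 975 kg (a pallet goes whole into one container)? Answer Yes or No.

Yes

A valid assignment using 9 containers:
  container 1: 925 = 925
  container 2: 925 = 925
  container 3: 900 = 900
  container 4: 825 + 150 = 975
  container 5: 825 = 825
  container 6: 675 + 175 = 850
  container 7: 625 + 325 = 950
  container 8: 575 + 325 = 900
  container 9: 525 = 525
Every load is within 975 kg, so 9 containers suffice.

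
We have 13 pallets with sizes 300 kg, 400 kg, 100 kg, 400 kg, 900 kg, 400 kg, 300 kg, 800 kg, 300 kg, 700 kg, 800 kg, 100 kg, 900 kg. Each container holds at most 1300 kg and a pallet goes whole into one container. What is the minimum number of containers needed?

5

Total = 900 + 900 + 800 + 800 + 700 + 400 + 400 + 400 + 300 + 300 + 300 + 100 + 100 = 6400 kg.
Lower bound: ⌈6400/1300⌉ = 5 containers.
A packing using 5 containers:
  container 1: 900 + 400 = 1300
  container 2: 900 + 400 = 1300
  container 3: 800 + 400 + 100 = 1300
  container 4: 800 + 300 + 100 = 1200
  container 5: 700 + 300 + 300 = 1300
This matches the lower bound, so 5 is optimal.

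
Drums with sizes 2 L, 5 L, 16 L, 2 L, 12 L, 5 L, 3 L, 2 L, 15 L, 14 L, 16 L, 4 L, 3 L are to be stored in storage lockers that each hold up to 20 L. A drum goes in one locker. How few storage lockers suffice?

Total = 16 + 16 + 15 + 14 + 12 + 5 + 5 + 4 + 3 + 3 + 2 + 2 + 2 = 99 L.
Lower bound: ⌈99/20⌉ = 5 storage lockers.
A packing using 5 storage lockers:
  locker 1: 16 + 4 = 20
  locker 2: 16 + 2 + 2 = 20
  locker 3: 15 + 5 = 20
  locker 4: 14 + 5 = 19
  locker 5: 12 + 3 + 3 + 2 = 20
This matches the lower bound, so 5 is optimal.

5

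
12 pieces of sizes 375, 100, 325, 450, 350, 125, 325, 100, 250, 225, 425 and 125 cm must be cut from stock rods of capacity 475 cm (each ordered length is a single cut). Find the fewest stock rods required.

Total = 450 + 425 + 375 + 350 + 325 + 325 + 250 + 225 + 125 + 125 + 100 + 100 = 3175 cm.
Lower bound: ⌈3175/475⌉ = 7 stock rods.
A packing using 7 stock rods:
  stock rod 1: 450 = 450
  stock rod 2: 425 = 425
  stock rod 3: 375 + 100 = 475
  stock rod 4: 350 + 125 = 475
  stock rod 5: 325 + 125 = 450
  stock rod 6: 325 + 100 = 425
  stock rod 7: 250 + 225 = 475
This matches the lower bound, so 7 is optimal.

7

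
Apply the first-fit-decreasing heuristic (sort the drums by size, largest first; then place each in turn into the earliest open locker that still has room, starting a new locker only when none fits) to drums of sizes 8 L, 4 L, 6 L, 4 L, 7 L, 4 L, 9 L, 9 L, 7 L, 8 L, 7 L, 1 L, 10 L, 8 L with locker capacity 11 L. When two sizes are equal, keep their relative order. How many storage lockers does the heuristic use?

Sorted descending: 10, 9, 9, 8, 8, 8, 7, 7, 7, 6, 4, 4, 4, 1.
  10 → locker 1 (new)  [load 10/11]
  9 → locker 2 (new)  [load 9/11]
  9 → locker 3 (new)  [load 9/11]
  8 → locker 4 (new)  [load 8/11]
  8 → locker 5 (new)  [load 8/11]
  8 → locker 6 (new)  [load 8/11]
  7 → locker 7 (new)  [load 7/11]
  7 → locker 8 (new)  [load 7/11]
  7 → locker 9 (new)  [load 7/11]
  6 → locker 10 (new)  [load 6/11]
  4 → locker 7  [load 11/11]
  4 → locker 8  [load 11/11]
  4 → locker 9  [load 11/11]
  1 → locker 1  [load 11/11]
10 storage lockers opened.

10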